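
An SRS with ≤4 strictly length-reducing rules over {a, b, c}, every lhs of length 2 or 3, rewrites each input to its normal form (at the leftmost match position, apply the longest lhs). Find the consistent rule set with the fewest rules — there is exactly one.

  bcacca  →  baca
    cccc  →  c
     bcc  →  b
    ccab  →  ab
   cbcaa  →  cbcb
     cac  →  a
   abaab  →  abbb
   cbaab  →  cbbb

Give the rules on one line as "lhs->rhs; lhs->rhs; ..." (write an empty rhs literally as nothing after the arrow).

  | bcacca => baca
  | cccc => c
  | bcc => b
  | ccab => ab

aa->b; cac->a; cc->; ccc->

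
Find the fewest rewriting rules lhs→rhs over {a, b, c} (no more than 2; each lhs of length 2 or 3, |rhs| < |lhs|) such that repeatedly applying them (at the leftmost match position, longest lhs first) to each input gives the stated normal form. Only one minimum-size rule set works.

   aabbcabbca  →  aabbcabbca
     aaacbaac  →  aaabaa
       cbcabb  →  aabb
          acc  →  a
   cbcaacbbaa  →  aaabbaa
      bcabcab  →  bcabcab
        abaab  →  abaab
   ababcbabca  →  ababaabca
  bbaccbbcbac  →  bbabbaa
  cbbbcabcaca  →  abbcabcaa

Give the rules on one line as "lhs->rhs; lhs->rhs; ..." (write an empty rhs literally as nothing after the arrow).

  | aabbcabbca
  | aaacbaac => aaabaac => aaabaa
  | cbcabb => acabb => aabb
  | acc => ac => a

ac->a; cb->a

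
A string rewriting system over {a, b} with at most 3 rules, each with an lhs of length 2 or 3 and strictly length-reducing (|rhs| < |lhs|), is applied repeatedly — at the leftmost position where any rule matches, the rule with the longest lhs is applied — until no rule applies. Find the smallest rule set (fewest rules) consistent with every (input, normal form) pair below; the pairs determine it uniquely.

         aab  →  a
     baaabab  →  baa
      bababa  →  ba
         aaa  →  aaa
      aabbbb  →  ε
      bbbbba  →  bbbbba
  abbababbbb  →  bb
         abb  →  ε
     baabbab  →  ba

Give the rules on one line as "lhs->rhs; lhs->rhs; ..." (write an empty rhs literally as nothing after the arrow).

ab->; abb->

  | aab => a
  | baaabab => baaab => baa
  | bababa => baba => ba
  | aaa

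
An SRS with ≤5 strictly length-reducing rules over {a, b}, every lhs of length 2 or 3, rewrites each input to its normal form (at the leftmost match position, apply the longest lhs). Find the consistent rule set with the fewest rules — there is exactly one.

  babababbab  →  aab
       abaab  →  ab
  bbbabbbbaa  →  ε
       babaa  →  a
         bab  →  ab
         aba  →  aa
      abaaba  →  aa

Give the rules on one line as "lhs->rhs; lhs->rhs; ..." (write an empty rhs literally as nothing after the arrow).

aaa->; ba->a; baa->; bb->a

  | babababbab => abababbab => aababbab => aaabbab => bbab => aab
  | abaab => ab
  | bbbabbbbaa => ababbbbaa => aabbbbaa => aaabbaa => bbaa => aaa => ε
  | babaa => abaa => a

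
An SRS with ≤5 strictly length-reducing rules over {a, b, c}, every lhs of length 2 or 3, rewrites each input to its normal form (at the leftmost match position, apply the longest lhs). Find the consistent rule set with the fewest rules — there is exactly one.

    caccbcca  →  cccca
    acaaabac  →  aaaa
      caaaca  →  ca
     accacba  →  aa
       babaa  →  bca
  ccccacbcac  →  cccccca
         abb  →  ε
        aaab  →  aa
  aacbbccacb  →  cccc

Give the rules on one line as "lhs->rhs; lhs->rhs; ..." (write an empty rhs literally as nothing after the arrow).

ab->c; ac->a; caa->ca; cb->

  | caccbcca => cacbcca => cabcca => cccca
  | acaaabac => aaaabac => aaacac => aaaac => aaaa
  | caaaca => caaca => caca => caa => ca
  | accacba => acacba => aacba => aaba => aca => aa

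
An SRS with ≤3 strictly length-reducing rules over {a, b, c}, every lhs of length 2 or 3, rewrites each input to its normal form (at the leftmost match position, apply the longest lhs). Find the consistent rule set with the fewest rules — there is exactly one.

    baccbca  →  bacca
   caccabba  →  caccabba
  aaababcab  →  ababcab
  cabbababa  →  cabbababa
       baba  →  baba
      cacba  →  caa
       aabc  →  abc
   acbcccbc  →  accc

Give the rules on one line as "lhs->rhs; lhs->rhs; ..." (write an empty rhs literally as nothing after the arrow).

  | baccbca => bacca
  | caccabba
  | aaababcab => aababcab => ababcab
  | cabbababa

aab->ab; cb->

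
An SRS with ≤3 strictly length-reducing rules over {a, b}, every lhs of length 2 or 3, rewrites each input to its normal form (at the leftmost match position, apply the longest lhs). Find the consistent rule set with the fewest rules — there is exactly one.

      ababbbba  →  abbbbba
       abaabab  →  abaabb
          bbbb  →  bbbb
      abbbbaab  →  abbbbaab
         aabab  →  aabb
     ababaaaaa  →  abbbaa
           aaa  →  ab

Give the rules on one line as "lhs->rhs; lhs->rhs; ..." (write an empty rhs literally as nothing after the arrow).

  | ababbbba => abbbbba
  | abaabab => abaabb
  | bbbb
  | abbbbaab

aaa->ab; bab->bb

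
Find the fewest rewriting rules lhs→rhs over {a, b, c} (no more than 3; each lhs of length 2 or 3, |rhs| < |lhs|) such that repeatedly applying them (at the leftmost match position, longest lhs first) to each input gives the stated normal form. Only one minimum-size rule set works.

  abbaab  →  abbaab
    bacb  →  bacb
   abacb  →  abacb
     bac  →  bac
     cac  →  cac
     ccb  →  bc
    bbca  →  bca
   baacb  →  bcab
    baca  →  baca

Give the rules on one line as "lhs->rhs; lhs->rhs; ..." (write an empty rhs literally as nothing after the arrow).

aac->ca; bbc->bc; ccb->bc

  | abbaab
  | bacb
  | abacb
  | bac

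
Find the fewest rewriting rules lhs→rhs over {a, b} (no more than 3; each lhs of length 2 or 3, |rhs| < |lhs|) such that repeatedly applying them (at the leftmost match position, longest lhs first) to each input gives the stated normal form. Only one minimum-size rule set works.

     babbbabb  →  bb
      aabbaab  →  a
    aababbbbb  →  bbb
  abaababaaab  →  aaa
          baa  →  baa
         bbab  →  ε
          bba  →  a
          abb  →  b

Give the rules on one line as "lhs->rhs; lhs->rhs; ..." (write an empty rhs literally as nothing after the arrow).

  | babbbabb => bbbabb => babb => bb
  | aabbaab => abaab => aab => a
  | aababbbbb => aabbbbb => abbbb => bbb
  | abaababaaab => aababaaab => aabaaab => aaaab => aaa

ab->; bba->a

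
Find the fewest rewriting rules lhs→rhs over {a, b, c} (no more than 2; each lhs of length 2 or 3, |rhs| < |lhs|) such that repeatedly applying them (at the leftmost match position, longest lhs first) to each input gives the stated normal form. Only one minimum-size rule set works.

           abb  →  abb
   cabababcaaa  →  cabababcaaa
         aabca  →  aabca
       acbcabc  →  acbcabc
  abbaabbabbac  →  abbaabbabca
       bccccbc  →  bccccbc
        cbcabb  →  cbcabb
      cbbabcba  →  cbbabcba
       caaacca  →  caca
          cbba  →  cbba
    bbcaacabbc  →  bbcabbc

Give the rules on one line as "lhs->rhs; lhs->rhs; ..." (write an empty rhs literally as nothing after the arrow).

aac->; bac->ca

  | abb
  | cabababcaaa
  | aabca
  | acbcabc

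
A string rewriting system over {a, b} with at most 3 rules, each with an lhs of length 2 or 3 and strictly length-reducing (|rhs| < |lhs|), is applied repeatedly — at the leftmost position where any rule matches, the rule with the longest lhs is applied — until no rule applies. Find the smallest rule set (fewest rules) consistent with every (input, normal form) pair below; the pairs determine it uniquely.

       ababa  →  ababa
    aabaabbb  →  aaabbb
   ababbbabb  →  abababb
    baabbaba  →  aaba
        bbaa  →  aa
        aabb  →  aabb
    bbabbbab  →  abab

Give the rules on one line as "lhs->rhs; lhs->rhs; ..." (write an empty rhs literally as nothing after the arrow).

  | ababa
  | aabaabbb => aaabbb
  | ababbbabb => abababb
  | baabbaba => abbaba => aaba

baa->a; bba->a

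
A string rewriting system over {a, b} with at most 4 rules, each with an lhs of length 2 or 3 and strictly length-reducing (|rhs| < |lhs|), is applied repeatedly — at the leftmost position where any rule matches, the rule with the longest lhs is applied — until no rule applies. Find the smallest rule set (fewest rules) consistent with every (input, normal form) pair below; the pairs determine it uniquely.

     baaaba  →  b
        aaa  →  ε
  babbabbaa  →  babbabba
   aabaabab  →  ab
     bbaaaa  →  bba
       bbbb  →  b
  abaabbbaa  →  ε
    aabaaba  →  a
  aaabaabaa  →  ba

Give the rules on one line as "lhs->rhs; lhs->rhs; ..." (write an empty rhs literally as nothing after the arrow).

  | baaaba => baaba => baba => b
  | aaa => ε
  | babbabbaa => babbabba
  | aabaabab => aabab => ab

aaa->; aba->; baa->ba; bbb->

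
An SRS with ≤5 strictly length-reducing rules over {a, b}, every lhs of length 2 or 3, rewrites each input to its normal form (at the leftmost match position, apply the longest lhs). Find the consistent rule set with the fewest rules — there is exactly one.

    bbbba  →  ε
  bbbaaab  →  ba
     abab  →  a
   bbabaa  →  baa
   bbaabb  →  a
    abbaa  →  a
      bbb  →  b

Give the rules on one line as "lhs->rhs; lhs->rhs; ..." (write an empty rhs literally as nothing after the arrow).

aab->; ab->b; bb->a; bba->

  | bbbba => abba => bba => ε
  | bbbaaab => abaaab => baaab => ba
  | abab => bab => bb => a
  | bbabaa => baa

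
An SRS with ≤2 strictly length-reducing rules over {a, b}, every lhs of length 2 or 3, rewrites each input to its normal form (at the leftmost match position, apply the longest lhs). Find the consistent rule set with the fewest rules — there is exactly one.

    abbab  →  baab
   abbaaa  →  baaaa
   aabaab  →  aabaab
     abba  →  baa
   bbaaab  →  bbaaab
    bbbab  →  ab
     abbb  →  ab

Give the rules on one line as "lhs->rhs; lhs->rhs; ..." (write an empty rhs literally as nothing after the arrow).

abb->ba; bab->ab

  | abbab => baab
  | abbaaa => baaaa
  | aabaab
  | abba => baa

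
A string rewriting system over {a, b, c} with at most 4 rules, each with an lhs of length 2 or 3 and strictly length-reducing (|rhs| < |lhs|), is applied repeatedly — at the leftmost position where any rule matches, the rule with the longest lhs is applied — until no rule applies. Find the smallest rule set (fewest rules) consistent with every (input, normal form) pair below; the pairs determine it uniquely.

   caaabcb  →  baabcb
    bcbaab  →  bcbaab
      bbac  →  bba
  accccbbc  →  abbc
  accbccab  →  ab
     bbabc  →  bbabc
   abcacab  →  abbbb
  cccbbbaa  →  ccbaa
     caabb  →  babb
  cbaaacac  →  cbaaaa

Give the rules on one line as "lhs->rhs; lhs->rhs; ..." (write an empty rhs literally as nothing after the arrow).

  | caaabcb => baabcb
  | bcbaab
  | bbac => bba
  | accccbbc => acccbbc => accbbc => acbbc => abbc

ac->a; ca->b; cbb->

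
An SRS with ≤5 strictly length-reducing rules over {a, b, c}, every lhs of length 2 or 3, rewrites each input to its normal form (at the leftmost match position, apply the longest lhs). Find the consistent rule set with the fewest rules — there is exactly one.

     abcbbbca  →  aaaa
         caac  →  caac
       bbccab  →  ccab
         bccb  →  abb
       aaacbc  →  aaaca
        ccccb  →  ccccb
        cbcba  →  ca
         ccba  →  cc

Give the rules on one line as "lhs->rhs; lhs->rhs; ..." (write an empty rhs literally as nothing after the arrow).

ba->; bbc->c; bc->a; bcc->ab

  | abcbbbca => aabbbca => aabca => aaaa
  | caac
  | bbccab => ccab
  | bccb => abb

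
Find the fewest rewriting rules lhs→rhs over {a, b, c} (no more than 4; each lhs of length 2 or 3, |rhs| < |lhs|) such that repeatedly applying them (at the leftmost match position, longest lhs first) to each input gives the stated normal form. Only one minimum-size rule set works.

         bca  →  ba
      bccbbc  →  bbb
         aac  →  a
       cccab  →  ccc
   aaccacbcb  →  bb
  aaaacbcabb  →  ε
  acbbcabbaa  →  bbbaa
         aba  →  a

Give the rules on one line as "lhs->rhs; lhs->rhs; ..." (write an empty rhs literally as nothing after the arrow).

  | bca => ba
  | bccbbc => bcbbc => bbbc => bbb
  | aac => a
  | cccab => ccc

ab->; ac->; bc->b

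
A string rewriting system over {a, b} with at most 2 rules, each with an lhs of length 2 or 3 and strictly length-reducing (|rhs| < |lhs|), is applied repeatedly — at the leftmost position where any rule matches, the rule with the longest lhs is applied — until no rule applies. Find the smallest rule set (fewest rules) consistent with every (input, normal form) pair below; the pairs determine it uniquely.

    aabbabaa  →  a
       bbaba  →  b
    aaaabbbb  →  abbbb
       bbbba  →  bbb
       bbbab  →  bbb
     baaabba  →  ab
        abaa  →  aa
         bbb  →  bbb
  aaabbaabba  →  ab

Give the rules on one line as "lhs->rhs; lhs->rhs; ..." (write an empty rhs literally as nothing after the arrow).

aab->ab; ba->

  | aabbabaa => abbabaa => abbaa => aba => a
  | bbaba => bba => b
  | aaaabbbb => aaabbbb => aabbbb => abbbb
  | bbbba => bbb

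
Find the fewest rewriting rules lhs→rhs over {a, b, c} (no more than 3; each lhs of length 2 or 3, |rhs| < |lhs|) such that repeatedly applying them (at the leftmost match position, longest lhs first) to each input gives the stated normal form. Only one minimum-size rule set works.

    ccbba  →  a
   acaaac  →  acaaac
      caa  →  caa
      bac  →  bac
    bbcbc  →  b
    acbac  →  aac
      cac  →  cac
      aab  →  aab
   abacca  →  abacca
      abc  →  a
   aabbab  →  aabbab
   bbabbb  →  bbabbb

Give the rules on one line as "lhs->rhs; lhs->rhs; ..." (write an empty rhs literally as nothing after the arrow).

  | ccbba => cba => a
  | acaaac
  | caa
  | bac

bc->; cb->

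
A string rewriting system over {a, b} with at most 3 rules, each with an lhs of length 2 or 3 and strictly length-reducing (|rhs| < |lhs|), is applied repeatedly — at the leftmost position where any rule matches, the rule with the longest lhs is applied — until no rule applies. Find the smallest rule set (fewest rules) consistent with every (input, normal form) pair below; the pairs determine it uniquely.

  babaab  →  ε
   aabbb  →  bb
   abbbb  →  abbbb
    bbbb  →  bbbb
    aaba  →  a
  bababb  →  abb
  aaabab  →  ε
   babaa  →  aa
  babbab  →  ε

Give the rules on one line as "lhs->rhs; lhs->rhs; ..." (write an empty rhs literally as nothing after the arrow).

aab->; bab->

  | babaab => aab => ε
  | aabbb => bb
  | abbbb
  | bbbb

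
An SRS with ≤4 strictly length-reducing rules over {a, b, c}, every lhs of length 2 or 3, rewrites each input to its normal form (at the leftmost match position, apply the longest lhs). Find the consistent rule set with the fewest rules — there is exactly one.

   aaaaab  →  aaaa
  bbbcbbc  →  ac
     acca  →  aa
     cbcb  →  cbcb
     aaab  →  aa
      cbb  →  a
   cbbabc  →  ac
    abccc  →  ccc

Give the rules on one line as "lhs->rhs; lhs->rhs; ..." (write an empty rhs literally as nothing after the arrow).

ab->; bb->a; ca->a

  | aaaaab => aaaa
  | bbbcbbc => abcbbc => cbbc => cac => ac
  | acca => aca => aa
  | cbcb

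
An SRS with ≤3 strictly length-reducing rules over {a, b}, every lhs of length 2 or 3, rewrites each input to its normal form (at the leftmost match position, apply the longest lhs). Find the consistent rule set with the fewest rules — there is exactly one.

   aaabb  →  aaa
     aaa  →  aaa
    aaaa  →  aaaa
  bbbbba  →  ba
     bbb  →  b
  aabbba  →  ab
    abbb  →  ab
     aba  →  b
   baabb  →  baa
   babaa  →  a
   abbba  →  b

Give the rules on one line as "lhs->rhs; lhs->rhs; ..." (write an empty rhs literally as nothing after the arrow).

aba->b; bb->

  | aaabb => aaa
  | aaa
  | aaaa
  | bbbbba => bbba => ba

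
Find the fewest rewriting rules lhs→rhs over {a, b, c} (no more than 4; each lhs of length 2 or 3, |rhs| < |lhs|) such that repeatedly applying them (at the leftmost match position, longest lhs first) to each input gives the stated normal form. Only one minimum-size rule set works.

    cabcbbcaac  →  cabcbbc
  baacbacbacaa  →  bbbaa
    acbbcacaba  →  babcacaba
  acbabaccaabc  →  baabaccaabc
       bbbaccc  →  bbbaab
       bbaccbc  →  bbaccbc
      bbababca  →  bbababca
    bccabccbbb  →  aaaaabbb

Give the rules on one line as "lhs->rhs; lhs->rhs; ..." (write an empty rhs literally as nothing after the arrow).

aac->; acb->ba; bcc->aa; ccc->ab

  | cabcbbcaac => cabcbbc
  | baacbacbacaa => bbacbacaa => bbbaacaa => bbbaa
  | acbbcacaba => babcacaba
  | acbabaccaabc => baabaccaabc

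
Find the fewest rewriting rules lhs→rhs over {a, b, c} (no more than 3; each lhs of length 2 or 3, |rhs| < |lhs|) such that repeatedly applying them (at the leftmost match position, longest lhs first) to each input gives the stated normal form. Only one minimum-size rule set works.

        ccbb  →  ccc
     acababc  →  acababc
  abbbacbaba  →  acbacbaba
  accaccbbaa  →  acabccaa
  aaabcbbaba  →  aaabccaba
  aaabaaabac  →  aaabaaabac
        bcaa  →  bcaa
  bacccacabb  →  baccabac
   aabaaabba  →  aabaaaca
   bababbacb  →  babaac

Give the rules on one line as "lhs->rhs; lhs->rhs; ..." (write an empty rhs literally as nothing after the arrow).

bb->c; cac->ab

  | ccbb => ccc
  | acababc
  | abbbacbaba => acbacbaba
  | accaccbbaa => acabcbbaa => acabccaa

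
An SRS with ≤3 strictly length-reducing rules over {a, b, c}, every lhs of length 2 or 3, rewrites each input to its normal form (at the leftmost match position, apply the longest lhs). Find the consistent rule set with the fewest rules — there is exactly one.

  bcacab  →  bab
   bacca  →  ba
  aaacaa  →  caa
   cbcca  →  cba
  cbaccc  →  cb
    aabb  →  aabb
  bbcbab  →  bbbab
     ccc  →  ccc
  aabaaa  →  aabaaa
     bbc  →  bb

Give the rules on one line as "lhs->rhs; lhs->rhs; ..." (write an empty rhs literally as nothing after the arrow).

  | bcacab => bacab => bcab => bab
  | bacca => bcca => bca => ba
  | aaacaa => aacaa => acaa => caa
  | cbcca => cbca => cba

ac->c; bc->b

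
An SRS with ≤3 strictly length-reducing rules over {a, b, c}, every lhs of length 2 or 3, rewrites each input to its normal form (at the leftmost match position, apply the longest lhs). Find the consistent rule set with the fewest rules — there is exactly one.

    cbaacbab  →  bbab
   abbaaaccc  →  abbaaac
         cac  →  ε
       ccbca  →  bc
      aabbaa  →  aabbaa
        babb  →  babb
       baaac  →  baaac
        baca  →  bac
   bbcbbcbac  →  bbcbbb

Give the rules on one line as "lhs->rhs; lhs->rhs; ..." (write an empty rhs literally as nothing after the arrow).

  | cbaacbab => bcacbab => bccbab => bbab
  | abbaaaccc => abbaaac
  | cac => cc => ε
  | ccbca => bca => bc

ca->c; cba->bc; cc->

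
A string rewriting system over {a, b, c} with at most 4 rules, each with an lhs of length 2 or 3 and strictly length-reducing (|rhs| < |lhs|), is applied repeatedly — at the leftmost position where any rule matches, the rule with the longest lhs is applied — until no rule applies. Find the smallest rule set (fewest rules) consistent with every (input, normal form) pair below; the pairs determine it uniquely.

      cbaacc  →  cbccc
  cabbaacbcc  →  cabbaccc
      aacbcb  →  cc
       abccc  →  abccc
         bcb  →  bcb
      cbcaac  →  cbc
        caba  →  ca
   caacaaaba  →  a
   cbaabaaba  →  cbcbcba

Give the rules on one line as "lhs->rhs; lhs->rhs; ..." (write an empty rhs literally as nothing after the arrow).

aa->c; aba->a; caa->; ccb->ac

  | cbaacc => cbccc
  | cabbaacbcc => cabbccbcc => cabbaccc
  | aacbcb => ccbcb => accb => aac => cc
  | abccc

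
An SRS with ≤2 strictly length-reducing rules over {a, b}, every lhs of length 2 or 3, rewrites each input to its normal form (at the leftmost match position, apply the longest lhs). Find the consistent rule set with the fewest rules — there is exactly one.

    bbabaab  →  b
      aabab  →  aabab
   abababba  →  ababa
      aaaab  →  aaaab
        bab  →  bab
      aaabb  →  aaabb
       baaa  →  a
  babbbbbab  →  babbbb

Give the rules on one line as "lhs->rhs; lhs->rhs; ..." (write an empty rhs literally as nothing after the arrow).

  | bbabaab => baab => b
  | aabab
  | abababba => ababa
  | aaaab

baa->; bba->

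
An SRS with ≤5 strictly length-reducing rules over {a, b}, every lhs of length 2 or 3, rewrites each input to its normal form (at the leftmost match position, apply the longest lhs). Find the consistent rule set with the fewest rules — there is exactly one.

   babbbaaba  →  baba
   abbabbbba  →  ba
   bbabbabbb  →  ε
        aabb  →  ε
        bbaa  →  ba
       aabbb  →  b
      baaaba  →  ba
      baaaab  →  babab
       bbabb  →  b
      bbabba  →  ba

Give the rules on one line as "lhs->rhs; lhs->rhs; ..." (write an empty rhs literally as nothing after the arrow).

aaa->ab; abb->bb; bb->; bba->b

  | babbbaaba => bbbbaaba => bbaaba => baba
  | abbabbbba => bbabbbba => bbbbba => bbba => ba
  | bbabbabbb => bbbabbb => babbb => bbbb => bb => ε
  | aabb => abb => bb => ε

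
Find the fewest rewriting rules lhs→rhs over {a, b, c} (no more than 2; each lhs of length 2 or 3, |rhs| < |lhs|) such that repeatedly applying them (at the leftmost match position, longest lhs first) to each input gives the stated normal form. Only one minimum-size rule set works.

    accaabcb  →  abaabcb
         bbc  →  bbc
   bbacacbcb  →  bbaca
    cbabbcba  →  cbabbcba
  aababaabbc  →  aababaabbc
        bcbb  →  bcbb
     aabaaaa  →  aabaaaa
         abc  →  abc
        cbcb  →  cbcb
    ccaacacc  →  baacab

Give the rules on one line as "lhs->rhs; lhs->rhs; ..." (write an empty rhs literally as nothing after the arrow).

  | accaabcb => abaabcb
  | bbc
  | bbacacbcb => bbacacb => bbaca
  | cbabbcba

acb->a; cc->b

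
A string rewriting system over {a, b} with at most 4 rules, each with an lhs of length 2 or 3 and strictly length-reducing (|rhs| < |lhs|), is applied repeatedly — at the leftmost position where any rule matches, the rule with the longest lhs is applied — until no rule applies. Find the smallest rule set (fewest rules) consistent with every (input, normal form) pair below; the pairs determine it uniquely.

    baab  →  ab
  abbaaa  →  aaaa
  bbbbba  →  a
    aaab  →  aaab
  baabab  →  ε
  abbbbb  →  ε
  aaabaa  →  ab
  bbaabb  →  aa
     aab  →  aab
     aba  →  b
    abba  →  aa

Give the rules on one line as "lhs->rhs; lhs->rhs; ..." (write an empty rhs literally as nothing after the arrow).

  | baab => ab
  | abbaaa => aaaa
  | bbbbba => babba => bba => a
  | aaab

aba->b; ba->; bb->; bbb->ba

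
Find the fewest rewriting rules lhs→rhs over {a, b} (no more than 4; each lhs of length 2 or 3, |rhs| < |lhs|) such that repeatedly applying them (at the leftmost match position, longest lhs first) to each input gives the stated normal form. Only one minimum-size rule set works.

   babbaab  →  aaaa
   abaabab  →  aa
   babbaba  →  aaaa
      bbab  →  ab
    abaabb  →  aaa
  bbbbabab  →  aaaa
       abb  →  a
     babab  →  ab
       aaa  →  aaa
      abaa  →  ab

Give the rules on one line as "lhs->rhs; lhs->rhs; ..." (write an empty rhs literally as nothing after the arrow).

aab->aa; ba->b; bb->; bbb->aa

  | babbaab => bbbaab => aaaab => aaaa
  | abaabab => ababab => abbab => aab => aa
  | babbaba => bbbaba => aaaba => aaaa
  | bbab => ab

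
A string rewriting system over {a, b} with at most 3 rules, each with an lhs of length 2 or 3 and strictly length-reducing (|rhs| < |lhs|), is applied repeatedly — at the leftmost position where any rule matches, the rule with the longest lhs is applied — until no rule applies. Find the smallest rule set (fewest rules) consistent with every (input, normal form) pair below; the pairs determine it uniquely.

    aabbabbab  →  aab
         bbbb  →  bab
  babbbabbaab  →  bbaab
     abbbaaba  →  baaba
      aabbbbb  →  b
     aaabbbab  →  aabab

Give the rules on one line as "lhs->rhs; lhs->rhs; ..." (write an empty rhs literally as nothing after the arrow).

  | aabbabbab => aabbab => aab
  | bbbb => bab
  | babbbabbaab => bbabbaab => bbaab
  | abbbaaba => baaba

abb->; bbb->ba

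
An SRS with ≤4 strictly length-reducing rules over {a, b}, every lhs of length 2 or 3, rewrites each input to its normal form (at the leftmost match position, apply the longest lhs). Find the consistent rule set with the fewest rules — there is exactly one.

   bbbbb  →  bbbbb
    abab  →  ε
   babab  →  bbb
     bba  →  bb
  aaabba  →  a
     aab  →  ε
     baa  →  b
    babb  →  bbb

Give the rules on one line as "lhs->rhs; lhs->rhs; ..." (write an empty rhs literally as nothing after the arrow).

  | bbbbb
  | abab => ab => ε
  | babab => bbab => bbb
  | bba => bb

aab->; ab->; ba->b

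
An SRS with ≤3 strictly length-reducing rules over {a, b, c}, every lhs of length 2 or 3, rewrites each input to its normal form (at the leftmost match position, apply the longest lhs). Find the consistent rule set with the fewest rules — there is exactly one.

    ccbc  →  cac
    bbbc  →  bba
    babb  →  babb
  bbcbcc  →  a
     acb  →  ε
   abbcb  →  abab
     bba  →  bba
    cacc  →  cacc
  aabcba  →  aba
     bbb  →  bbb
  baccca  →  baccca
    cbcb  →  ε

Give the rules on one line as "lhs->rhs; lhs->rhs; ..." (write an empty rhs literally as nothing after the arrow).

aa->; bc->a; cb->a

  | ccbc => cac
  | bbbc => bba
  | babb
  | bbcbcc => babcc => baac => bc => a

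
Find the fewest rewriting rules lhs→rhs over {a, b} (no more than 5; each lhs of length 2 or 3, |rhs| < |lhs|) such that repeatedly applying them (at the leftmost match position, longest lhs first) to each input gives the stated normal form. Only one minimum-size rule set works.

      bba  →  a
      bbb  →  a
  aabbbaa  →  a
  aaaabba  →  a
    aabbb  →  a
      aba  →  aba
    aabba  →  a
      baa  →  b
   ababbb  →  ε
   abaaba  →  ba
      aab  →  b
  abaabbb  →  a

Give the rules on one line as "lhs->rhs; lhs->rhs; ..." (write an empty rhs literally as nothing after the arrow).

  | bba => a
  | bbb => a
  | aabbbaa => bbbaa => aaa => a
  | aaaabba => aabba => bba => a

aa->; abb->b; bb->; bbb->a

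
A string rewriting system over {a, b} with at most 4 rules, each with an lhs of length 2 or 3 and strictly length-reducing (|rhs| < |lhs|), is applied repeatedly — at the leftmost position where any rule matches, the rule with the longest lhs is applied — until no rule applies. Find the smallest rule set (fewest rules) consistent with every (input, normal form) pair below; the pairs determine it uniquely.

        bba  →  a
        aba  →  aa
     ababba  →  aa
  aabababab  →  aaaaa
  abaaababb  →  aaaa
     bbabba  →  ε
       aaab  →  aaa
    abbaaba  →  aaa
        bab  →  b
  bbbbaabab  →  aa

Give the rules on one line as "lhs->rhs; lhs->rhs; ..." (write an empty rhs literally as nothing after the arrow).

ab->a; abb->; ba->; bba->ab

  | bba => ab => a
  | aba => aa
  | ababba => aabba => aa
  | aabababab => aaababab => aaaabab => aaaaab => aaaaa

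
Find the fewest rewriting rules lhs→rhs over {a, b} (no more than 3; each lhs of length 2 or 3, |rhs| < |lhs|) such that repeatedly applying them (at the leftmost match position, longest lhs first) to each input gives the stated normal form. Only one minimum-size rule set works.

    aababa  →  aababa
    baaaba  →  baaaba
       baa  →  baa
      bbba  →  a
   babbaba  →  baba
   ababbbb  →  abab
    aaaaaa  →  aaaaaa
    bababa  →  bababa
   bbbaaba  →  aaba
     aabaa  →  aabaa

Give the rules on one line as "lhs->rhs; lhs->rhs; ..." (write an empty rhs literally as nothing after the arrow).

  | aababa
  | baaaba
  | baa
  | bbba => a

bba->; bbb->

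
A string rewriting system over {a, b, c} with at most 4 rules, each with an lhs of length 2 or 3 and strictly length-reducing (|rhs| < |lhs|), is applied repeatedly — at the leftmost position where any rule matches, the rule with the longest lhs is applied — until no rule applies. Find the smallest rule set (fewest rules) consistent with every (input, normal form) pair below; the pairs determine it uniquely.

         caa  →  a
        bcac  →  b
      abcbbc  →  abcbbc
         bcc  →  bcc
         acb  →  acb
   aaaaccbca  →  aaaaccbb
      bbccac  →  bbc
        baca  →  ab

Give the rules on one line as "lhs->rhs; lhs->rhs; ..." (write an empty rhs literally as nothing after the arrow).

ba->a; ca->b; cac->

  | caa => ba => a
  | bcac => b
  | abcbbc
  | bcc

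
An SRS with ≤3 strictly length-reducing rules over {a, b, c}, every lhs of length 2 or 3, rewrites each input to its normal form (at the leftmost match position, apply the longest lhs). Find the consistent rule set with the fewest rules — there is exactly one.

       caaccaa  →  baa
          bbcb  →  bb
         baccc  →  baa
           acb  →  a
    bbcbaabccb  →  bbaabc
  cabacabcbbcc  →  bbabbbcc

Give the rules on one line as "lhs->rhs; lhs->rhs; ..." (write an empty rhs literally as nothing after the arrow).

  | caaccaa => baccaa => bacba => baa
  | bbcb => bb
  | baccc => baa
  | acb => a

ca->b; cb->; ccc->a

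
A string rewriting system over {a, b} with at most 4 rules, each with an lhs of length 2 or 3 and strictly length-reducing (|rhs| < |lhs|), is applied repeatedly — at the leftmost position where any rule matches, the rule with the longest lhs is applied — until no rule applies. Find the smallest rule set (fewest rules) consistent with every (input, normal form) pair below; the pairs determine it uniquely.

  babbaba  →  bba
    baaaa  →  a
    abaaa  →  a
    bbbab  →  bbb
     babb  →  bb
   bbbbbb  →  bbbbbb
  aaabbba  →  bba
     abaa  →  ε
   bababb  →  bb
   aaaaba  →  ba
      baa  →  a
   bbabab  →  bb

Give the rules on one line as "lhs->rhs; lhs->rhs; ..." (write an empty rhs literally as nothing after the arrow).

aa->; ab->; baa->a

  | babbaba => bbaba => bba
  | baaaa => aaa => a
  | abaaa => aaa => a
  | bbbab => bbb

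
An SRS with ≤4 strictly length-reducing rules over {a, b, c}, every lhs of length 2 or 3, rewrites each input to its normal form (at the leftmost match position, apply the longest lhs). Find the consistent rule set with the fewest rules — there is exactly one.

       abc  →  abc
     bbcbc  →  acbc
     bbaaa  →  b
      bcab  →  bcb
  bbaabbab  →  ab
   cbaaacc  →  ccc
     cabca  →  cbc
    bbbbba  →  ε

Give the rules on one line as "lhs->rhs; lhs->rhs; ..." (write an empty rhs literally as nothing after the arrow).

  | abc
  | bbcbc => acbc
  | bbaaa => aa => b
  | bcab => bcb

aa->b; bb->a; bba->; ca->c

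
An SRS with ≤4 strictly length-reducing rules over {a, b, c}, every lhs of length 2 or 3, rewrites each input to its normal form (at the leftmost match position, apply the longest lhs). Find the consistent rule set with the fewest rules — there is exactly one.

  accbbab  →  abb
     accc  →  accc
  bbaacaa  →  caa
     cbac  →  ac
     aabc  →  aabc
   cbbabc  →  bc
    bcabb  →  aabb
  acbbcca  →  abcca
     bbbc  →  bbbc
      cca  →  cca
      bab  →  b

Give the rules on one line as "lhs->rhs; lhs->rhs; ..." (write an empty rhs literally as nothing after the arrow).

ba->; bca->aa; cb->; ccb->b

  | accbbab => abbab => abb
  | accc
  | bbaacaa => bacaa => caa
  | cbac => ac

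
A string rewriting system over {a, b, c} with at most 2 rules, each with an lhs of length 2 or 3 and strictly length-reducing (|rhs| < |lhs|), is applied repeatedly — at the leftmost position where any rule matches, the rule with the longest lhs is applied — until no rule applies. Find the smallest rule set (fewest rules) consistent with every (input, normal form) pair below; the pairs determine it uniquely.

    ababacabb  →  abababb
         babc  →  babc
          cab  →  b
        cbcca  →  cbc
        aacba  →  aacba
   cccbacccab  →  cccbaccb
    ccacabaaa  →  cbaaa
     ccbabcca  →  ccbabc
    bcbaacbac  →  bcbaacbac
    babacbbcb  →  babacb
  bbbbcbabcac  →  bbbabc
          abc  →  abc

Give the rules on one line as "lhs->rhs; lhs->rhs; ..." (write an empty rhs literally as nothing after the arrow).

  | ababacabb => abababb
  | babc
  | cab => b
  | cbcca => cbc

bbc->; ca->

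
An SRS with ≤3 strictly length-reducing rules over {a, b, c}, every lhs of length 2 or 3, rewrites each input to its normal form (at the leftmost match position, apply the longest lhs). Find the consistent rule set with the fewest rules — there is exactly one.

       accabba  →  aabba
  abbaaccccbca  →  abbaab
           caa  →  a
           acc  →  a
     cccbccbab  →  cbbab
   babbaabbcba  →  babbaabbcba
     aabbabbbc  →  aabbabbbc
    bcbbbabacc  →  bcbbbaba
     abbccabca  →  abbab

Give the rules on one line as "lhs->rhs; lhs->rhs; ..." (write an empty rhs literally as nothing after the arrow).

  | accabba => aabba
  | abbaaccccbca => abbaaccbca => abbaabca => abbaab
  | caa => a
  | acc => a

ca->; cc->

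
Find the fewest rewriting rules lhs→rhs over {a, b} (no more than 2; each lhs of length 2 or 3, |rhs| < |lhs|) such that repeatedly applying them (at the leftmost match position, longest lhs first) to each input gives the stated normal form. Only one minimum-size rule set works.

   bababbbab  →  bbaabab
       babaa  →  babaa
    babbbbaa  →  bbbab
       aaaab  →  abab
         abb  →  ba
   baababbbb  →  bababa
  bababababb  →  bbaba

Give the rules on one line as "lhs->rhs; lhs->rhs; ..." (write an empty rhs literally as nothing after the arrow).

aaa->ab; abb->ba

  | bababbbab => babbabab => bbaabab
  | babaa
  | babbbbaa => bbabbaa => bbbaaa => bbbab
  | aaaab => abab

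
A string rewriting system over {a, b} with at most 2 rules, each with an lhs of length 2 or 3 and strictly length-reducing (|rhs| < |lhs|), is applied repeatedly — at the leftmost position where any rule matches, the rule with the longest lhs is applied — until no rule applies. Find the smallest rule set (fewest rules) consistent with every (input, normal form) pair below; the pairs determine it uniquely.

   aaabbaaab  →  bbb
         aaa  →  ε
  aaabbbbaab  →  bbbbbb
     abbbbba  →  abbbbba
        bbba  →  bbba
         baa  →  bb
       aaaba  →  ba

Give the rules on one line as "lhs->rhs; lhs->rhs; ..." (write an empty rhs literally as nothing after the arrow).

aa->b; aaa->

  | aaabbaaab => bbaaab => bbb
  | aaa => ε
  | aaabbbbaab => bbbbaab => bbbbbb
  | abbbbba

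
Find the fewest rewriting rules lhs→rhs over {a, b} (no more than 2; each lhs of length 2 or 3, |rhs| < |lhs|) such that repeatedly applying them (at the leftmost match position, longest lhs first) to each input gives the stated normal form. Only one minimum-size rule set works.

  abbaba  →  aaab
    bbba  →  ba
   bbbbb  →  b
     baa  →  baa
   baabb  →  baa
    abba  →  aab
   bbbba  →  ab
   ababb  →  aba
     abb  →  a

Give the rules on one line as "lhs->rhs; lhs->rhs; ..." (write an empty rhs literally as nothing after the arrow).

  | abbaba => aabba => aaab
  | bbba => ba
  | bbbbb => bbb => b
  | baa

bb->; bba->ab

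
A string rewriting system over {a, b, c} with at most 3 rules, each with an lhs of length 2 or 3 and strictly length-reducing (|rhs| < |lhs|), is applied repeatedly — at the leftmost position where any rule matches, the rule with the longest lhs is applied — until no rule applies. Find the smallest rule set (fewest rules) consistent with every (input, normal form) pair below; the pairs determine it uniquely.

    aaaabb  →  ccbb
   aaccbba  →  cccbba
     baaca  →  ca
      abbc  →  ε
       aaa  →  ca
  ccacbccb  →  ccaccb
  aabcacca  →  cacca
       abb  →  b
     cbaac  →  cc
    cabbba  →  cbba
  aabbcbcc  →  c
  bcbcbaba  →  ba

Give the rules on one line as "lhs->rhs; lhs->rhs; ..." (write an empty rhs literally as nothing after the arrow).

  | aaaabb => caabb => ccbb
  | aaccbba => cccbba
  | baaca => bcca => ca
  | abbc => bc => ε

aa->c; ab->; bc->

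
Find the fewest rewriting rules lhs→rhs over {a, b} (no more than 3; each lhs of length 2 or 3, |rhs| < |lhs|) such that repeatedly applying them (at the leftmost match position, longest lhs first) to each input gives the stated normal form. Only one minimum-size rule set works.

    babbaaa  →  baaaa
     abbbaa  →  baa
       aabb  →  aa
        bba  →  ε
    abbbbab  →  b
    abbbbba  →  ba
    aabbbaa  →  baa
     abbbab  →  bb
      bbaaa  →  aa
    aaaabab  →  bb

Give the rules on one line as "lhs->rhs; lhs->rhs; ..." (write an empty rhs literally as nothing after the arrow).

ab->b; abb->a; bba->

  | babbaaa => baaaa
  | abbbaa => abaa => baa
  | aabb => aa
  | bba => ε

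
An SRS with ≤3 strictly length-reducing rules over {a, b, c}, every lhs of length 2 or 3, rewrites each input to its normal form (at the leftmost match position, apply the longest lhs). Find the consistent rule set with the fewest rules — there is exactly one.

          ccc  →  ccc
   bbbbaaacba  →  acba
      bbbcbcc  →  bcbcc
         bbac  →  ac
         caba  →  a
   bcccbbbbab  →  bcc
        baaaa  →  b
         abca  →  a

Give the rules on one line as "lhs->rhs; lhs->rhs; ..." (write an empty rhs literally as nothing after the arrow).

aa->; bb->; ca->b

  | ccc
  | bbbbaaacba => bbaaacba => aaacba => acba
  | bbbcbcc => bcbcc
  | bbac => ac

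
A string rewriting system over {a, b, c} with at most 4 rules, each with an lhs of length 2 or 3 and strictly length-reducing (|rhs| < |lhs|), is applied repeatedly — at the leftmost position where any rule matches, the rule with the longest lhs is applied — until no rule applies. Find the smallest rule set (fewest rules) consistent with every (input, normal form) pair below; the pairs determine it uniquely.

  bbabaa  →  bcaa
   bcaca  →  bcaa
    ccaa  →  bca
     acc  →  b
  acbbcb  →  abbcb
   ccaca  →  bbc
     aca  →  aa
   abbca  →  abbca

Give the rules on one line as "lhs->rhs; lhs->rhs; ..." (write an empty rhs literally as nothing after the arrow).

ac->a; acc->b; bab->c; cca->bc

  | bbabaa => bcaa
  | bcaca => bcaa
  | ccaa => bca
  | acc => b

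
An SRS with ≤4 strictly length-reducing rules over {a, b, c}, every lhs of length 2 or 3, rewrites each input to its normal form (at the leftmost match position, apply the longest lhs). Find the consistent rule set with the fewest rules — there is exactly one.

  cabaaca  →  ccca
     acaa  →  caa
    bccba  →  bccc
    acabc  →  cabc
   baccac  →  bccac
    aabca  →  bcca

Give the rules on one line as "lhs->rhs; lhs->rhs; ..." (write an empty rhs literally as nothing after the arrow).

aab->bc; aca->ca; ba->c; bac->bc

  | cabaaca => cacaca => ccaca => ccca
  | acaa => caa
  | bccba => bccc
  | acabc => cabc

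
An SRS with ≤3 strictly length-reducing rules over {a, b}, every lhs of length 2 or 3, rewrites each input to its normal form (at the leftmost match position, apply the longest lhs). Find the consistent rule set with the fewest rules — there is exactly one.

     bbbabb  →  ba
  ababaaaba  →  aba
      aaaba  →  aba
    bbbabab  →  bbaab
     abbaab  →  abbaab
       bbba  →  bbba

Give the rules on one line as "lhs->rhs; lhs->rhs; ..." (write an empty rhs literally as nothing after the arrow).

aaa->a; bab->a

  | bbbabb => bbab => ba
  | ababaaaba => aaaaaba => aaaba => aba
  | aaaba => aba
  | bbbabab => bbaab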